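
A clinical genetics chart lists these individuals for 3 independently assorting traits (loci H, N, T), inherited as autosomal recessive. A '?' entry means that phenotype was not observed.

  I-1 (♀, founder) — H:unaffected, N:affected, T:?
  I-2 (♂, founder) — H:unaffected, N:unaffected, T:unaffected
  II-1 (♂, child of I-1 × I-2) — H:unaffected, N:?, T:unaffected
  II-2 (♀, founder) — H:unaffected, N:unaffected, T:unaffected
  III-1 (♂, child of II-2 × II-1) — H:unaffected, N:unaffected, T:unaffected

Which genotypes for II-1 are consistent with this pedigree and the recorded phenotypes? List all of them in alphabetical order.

II-1 ∈ {HH Nn TT, HH Nn Tt, HH nn TT, HH nn Tt, Hh Nn TT, Hh Nn Tt, Hh nn TT, Hh nn Tt}

H/I-1 un ·: HH|Hh
H/I-2 un ·: HH|Hh
H/II-1 un I-1×I-2: HH|Hh
H/II-2 un ·: HH|Hh
H/III-1 un II-2×II-1: HH|Hh
⇒ H over [I-1,I-2,II-1,II-2,III-1]: 24 consistent
N/I-1 aff ·: nn
N/I-2 un ·: NN|Nn
N/II-1 ? I-1×I-2: Nn|nn
N/II-2 un ·: NN|Nn
N/III-1 un II-2×II-1: NN|Nn
⇒ N over [I-1,I-2,II-1,II-2,III-1]: 10 consistent
T/I-1 ? ·: TT|Tt|tt
T/I-2 un ·: TT|Tt
T/II-1 un I-1×I-2: TT|Tt
T/II-2 un ·: TT|Tt
T/III-1 un II-2×II-1: TT|Tt
⇒ T over [I-1,I-2,II-1,II-2,III-1]: 32 consistent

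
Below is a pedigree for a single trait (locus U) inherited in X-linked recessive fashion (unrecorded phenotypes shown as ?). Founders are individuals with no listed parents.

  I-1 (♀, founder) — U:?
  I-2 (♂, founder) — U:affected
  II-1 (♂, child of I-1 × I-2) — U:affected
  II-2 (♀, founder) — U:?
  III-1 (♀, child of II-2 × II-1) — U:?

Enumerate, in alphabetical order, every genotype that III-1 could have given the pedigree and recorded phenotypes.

III-1 ∈ {X^UX^u, X^uX^u}

U/I-1 ? ·: X^UX^u|X^uX^u
U/I-2 aff ·: X^uY
U/II-1 aff I-1×I-2: X^uY
U/II-2 ? ·: X^UX^U|X^UX^u|X^uX^u
U/III-1 ? II-2×II-1: X^UX^u|X^uX^u
⇒ U over [I-1,I-2,II-1,II-2,III-1]: 8 consistent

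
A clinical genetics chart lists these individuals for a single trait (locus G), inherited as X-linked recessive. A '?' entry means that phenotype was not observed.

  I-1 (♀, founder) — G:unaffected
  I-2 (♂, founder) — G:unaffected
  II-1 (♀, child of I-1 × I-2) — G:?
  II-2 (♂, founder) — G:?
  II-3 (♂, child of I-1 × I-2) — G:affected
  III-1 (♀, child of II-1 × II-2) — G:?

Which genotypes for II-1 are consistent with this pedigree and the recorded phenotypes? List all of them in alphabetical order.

G/I-1 un ·: X^GX^g
G/I-2 un ·: X^GY
G/II-1 ? I-1×I-2: X^GX^G|X^GX^g
G/II-2 ? ·: X^GY|X^gY
G/II-3 aff I-1×I-2: X^gY
G/III-1 ? II-1×II-2: X^GX^G|X^GX^g|X^gX^g
⇒ G over [I-1,I-2,II-1,II-2,II-3,III-1]: 6 consistent

II-1 ∈ {X^GX^G, X^GX^g}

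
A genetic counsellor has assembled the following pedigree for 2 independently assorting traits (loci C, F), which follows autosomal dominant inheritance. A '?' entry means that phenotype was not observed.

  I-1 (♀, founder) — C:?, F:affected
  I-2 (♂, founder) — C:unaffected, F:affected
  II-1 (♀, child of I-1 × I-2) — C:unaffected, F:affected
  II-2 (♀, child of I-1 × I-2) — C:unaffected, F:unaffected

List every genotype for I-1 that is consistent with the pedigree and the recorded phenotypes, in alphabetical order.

C/I-1 ? ·: cc|Cc
C/I-2 un ·: cc
C/II-1 un I-1×I-2: cc
C/II-2 un I-1×I-2: cc
⇒ C over [I-1,I-2,II-1,II-2]: 2 consistent
F/I-1 aff ·: Ff
F/I-2 aff ·: Ff
F/II-1 aff I-1×I-2: Ff|FF
F/II-2 un I-1×I-2: ff
⇒ F over [I-1,I-2,II-1,II-2]: 2 consistent

I-1 ∈ {Cc Ff, cc Ff}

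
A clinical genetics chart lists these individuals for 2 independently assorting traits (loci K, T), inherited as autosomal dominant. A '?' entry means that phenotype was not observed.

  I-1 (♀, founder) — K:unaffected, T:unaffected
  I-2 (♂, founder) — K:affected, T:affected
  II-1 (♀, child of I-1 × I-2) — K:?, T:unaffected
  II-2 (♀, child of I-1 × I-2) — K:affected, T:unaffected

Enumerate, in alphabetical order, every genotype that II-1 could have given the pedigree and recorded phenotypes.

K/I-1 un ·: kk
K/I-2 aff ·: Kk|KK
K/II-1 ? I-1×I-2: kk|Kk
K/II-2 aff I-1×I-2: Kk
⇒ K over [I-1,I-2,II-1,II-2]: 3 consistent
T/I-1 un ·: tt
T/I-2 aff ·: Tt
T/II-1 un I-1×I-2: tt
T/II-2 un I-1×I-2: tt
⇒ T over [I-1,I-2,II-1,II-2]: 1 consistent

II-1 ∈ {Kk tt, kk tt}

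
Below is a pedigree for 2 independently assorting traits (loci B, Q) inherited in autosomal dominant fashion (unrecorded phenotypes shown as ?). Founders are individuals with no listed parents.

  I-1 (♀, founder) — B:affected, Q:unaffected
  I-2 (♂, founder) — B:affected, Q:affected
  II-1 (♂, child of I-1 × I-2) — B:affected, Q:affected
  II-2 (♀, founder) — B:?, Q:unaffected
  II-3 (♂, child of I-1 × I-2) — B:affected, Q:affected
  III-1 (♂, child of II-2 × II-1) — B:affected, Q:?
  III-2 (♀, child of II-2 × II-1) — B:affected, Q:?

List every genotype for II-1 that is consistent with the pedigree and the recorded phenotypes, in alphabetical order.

B/I-1 aff ·: Bb|BB
B/I-2 aff ·: Bb|BB
B/II-1 aff I-1×I-2: Bb|BB
B/II-2 ? ·: bb|Bb|BB
B/II-3 aff I-1×I-2: Bb|BB
B/III-1 aff II-2×II-1: Bb|BB
B/III-2 aff II-2×II-1: Bb|BB
⇒ B over [I-1,I-2,II-1,II-2,II-3,III-1,III-2]: 96 consistent
Q/I-1 un ·: qq
Q/I-2 aff ·: Qq|QQ
Q/II-1 aff I-1×I-2: Qq
Q/II-2 un ·: qq
Q/II-3 aff I-1×I-2: Qq
Q/III-1 ? II-2×II-1: qq|Qq
Q/III-2 ? II-2×II-1: qq|Qq
⇒ Q over [I-1,I-2,II-1,II-2,II-3,III-1,III-2]: 8 consistent

II-1 ∈ {BB Qq, Bb Qq}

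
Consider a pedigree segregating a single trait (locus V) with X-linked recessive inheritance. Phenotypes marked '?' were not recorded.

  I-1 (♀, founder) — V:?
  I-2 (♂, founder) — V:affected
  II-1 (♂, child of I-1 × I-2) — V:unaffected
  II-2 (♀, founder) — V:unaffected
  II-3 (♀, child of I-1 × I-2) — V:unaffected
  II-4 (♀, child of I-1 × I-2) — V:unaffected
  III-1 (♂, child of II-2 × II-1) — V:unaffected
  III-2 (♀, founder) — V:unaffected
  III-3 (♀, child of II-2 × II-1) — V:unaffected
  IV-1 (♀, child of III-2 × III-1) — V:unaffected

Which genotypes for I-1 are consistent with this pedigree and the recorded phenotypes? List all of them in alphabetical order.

I-1 ∈ {X^VX^V, X^VX^v}

V/I-1 ? ·: X^VX^V|X^VX^v
V/I-2 aff ·: X^vY
V/II-1 un I-1×I-2: X^VY
V/II-2 un ·: X^VX^V|X^VX^v
V/II-3 un I-1×I-2: X^VX^v
V/II-4 un I-1×I-2: X^VX^v
V/III-1 un II-2×II-1: X^VY
V/III-2 un ·: X^VX^V|X^VX^v
V/III-3 un II-2×II-1: X^VX^V|X^VX^v
V/IV-1 un III-2×III-1: X^VX^V|X^VX^v
⇒ V over [I-1,I-2,II-1,II-2,II-3,II-4,III-1,III-2,III-3,IV-1]: 18 consistent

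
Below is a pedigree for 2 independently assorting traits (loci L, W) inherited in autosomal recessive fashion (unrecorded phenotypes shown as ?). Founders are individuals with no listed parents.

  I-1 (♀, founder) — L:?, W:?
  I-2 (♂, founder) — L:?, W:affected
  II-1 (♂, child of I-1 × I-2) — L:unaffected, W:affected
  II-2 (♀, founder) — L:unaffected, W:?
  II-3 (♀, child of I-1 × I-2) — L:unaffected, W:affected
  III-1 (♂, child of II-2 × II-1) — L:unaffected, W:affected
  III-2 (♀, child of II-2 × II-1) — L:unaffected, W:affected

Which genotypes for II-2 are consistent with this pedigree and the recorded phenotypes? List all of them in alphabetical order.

L/I-1 ? ·: LL|Ll|ll
L/I-2 ? ·: LL|Ll|ll
L/II-1 un I-1×I-2: LL|Ll
L/II-2 un ·: LL|Ll
L/II-3 un I-1×I-2: LL|Ll
L/III-1 un II-2×II-1: LL|Ll
L/III-2 un II-2×II-1: LL|Ll
⇒ L over [I-1,I-2,II-1,II-2,II-3,III-1,III-2]: 115 consistent
W/I-1 ? ·: Ww|ww
W/I-2 aff ·: ww
W/II-1 aff I-1×I-2: ww
W/II-2 ? ·: Ww|ww
W/II-3 aff I-1×I-2: ww
W/III-1 aff II-2×II-1: ww
W/III-2 aff II-2×II-1: ww
⇒ W over [I-1,I-2,II-1,II-2,II-3,III-1,III-2]: 4 consistent

II-2 ∈ {LL Ww, LL ww, Ll Ww, Ll ww}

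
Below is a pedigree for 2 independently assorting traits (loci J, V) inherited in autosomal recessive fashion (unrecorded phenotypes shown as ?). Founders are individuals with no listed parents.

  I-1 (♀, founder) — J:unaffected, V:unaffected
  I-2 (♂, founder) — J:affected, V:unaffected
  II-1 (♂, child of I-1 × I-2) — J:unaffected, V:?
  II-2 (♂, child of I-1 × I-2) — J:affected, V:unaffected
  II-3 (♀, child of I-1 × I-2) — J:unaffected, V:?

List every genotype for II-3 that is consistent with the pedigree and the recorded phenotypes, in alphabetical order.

J/I-1 un ·: Jj
J/I-2 aff ·: jj
J/II-1 un I-1×I-2: Jj
J/II-2 aff I-1×I-2: jj
J/II-3 un I-1×I-2: Jj
⇒ J over [I-1,I-2,II-1,II-2,II-3]: 1 consistent
V/I-1 un ·: VV|Vv
V/I-2 un ·: VV|Vv
V/II-1 ? I-1×I-2: VV|Vv|vv
V/II-2 un I-1×I-2: VV|Vv
V/II-3 ? I-1×I-2: VV|Vv|vv
⇒ V over [I-1,I-2,II-1,II-2,II-3]: 35 consistent

II-3 ∈ {Jj VV, Jj Vv, Jj vv}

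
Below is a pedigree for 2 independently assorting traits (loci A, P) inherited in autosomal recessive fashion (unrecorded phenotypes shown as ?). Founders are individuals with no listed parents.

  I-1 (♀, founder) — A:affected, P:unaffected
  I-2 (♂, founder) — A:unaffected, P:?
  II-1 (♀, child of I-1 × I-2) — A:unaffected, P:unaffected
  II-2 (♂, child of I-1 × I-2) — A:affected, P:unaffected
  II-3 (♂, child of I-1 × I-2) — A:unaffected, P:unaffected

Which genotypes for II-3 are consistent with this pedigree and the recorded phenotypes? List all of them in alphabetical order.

A/I-1 aff ·: aa
A/I-2 un ·: Aa
A/II-1 un I-1×I-2: Aa
A/II-2 aff I-1×I-2: aa
A/II-3 un I-1×I-2: Aa
⇒ A over [I-1,I-2,II-1,II-2,II-3]: 1 consistent
P/I-1 un ·: PP|Pp
P/I-2 ? ·: PP|Pp|pp
P/II-1 un I-1×I-2: PP|Pp
P/II-2 un I-1×I-2: PP|Pp
P/II-3 un I-1×I-2: PP|Pp
⇒ P over [I-1,I-2,II-1,II-2,II-3]: 27 consistent

II-3 ∈ {Aa PP, Aa Pp}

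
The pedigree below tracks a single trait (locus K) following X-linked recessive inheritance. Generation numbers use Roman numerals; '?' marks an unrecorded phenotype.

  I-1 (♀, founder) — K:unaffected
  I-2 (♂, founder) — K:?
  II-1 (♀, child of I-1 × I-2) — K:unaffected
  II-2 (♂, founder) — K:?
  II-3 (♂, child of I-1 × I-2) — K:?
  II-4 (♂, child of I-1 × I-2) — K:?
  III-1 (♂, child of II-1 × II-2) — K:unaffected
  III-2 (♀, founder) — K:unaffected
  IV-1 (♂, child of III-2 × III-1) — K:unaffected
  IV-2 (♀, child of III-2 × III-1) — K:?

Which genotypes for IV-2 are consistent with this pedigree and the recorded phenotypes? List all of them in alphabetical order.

K/I-1 un ·: X^KX^K|X^KX^k
K/I-2 ? ·: X^KY|X^kY
K/II-1 un I-1×I-2: X^KX^K|X^KX^k
K/II-2 ? ·: X^KY|X^kY
K/II-3 ? I-1×I-2: X^KY|X^kY
K/II-4 ? I-1×I-2: X^KY|X^kY
K/III-1 un II-1×II-2: X^KY
K/III-2 un ·: X^KX^K|X^KX^k
K/IV-1 un III-2×III-1: X^KY
K/IV-2 ? III-2×III-1: X^KX^K|X^KX^k
⇒ K over [I-1,I-2,II-1,II-2,II-3,II-4,III-1,III-2,IV-1,IV-2]: 84 consistent

IV-2 ∈ {X^KX^K, X^KX^k}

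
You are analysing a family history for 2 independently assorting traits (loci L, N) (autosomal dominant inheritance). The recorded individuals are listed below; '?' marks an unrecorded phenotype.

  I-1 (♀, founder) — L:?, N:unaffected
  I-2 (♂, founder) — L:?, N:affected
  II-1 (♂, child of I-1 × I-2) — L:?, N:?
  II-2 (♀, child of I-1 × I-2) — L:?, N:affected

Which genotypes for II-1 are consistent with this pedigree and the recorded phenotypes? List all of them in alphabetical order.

II-1 ∈ {LL Nn, LL nn, Ll Nn, Ll nn, ll Nn, ll nn}

L/I-1 ? ·: ll|Ll|LL
L/I-2 ? ·: ll|Ll|LL
L/II-1 ? I-1×I-2: ll|Ll|LL
L/II-2 ? I-1×I-2: ll|Ll|LL
⇒ L over [I-1,I-2,II-1,II-2]: 29 consistent
N/I-1 un ·: nn
N/I-2 aff ·: Nn|NN
N/II-1 ? I-1×I-2: nn|Nn
N/II-2 aff I-1×I-2: Nn
⇒ N over [I-1,I-2,II-1,II-2]: 3 consistent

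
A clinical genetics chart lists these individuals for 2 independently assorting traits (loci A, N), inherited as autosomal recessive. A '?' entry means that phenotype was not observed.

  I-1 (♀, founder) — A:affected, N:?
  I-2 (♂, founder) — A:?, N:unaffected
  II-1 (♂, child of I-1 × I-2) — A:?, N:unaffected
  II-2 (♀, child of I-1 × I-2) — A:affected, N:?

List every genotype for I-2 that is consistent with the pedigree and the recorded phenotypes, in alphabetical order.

A/I-1 aff ·: aa
A/I-2 ? ·: Aa|aa
A/II-1 ? I-1×I-2: Aa|aa
A/II-2 aff I-1×I-2: aa
⇒ A over [I-1,I-2,II-1,II-2]: 3 consistent
N/I-1 ? ·: NN|Nn|nn
N/I-2 un ·: NN|Nn
N/II-1 un I-1×I-2: NN|Nn
N/II-2 ? I-1×I-2: NN|Nn|nn
⇒ N over [I-1,I-2,II-1,II-2]: 18 consistent

I-2 ∈ {Aa NN, Aa Nn, aa NN, aa Nn}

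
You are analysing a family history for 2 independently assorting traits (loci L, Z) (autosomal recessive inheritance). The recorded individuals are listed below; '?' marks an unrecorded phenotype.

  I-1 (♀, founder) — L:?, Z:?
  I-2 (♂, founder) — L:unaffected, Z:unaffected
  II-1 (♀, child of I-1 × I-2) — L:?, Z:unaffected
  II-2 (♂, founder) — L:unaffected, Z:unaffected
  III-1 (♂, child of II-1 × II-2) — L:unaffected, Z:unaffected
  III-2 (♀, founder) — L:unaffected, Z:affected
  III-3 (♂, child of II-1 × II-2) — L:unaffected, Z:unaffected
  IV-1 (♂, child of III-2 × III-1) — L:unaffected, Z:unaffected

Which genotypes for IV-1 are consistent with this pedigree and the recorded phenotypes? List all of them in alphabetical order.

IV-1 ∈ {LL Zz, Ll Zz}

L/I-1 ? ·: LL|Ll|ll
L/I-2 un ·: LL|Ll
L/II-1 ? I-1×I-2: LL|Ll|ll
L/II-2 un ·: LL|Ll
L/III-1 un II-1×II-2: LL|Ll
L/III-2 un ·: LL|Ll
L/III-3 un II-1×II-2: LL|Ll
L/IV-1 un III-2×III-1: LL|Ll
⇒ L over [I-1,I-2,II-1,II-2,III-1,III-2,III-3,IV-1]: 224 consistent
Z/I-1 ? ·: ZZ|Zz|zz
Z/I-2 un ·: ZZ|Zz
Z/II-1 un I-1×I-2: ZZ|Zz
Z/II-2 un ·: ZZ|Zz
Z/III-1 un II-1×II-2: ZZ|Zz
Z/III-2 aff ·: zz
Z/III-3 un II-1×II-2: ZZ|Zz
Z/IV-1 un III-2×III-1: Zz
⇒ Z over [I-1,I-2,II-1,II-2,III-1,III-2,III-3,IV-1]: 60 consistent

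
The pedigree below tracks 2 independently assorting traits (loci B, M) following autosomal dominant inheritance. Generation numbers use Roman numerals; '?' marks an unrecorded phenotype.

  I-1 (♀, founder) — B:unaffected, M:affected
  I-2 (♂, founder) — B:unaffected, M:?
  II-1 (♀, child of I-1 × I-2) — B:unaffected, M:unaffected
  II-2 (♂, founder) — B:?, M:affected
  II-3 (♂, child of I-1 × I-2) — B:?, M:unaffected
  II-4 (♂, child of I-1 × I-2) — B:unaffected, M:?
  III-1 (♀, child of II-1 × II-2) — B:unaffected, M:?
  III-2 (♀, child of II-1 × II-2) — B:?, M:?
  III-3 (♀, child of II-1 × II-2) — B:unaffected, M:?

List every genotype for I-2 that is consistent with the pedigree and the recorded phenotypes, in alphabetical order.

B/I-1 un ·: bb
B/I-2 un ·: bb
B/II-1 un I-1×I-2: bb
B/II-2 ? ·: bb|Bb
B/II-3 ? I-1×I-2: bb
B/II-4 un I-1×I-2: bb
B/III-1 un II-1×II-2: bb
B/III-2 ? II-1×II-2: bb|Bb
B/III-3 un II-1×II-2: bb
⇒ B over [I-1,I-2,II-1,II-2,II-3,II-4,III-1,III-2,III-3]: 3 consistent
M/I-1 aff ·: Mm
M/I-2 ? ·: mm|Mm
M/II-1 un I-1×I-2: mm
M/II-2 aff ·: Mm|MM
M/II-3 un I-1×I-2: mm
M/II-4 ? I-1×I-2: mm|Mm|MM
M/III-1 ? II-1×II-2: mm|Mm
M/III-2 ? II-1×II-2: mm|Mm
M/III-3 ? II-1×II-2: mm|Mm
⇒ M over [I-1,I-2,II-1,II-2,II-3,II-4,III-1,III-2,III-3]: 45 consistent

I-2 ∈ {bb Mm, bb mm}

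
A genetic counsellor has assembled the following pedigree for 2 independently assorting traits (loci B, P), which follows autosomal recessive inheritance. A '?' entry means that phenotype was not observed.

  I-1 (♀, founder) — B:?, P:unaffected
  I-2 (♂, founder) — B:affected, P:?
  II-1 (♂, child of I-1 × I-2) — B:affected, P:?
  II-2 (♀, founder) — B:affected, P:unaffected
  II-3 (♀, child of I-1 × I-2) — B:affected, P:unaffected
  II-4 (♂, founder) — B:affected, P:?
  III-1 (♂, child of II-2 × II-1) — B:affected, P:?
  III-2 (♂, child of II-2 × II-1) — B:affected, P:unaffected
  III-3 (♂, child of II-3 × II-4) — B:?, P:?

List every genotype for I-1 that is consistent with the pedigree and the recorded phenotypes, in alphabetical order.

B/I-1 ? ·: Bb|bb
B/I-2 aff ·: bb
B/II-1 aff I-1×I-2: bb
B/II-2 aff ·: bb
B/II-3 aff I-1×I-2: bb
B/II-4 aff ·: bb
B/III-1 aff II-2×II-1: bb
B/III-2 aff II-2×II-1: bb
B/III-3 ? II-3×II-4: bb
⇒ B over [I-1,I-2,II-1,II-2,II-3,II-4,III-1,III-2,III-3]: 2 consistent
P/I-1 un ·: PP|Pp
P/I-2 ? ·: PP|Pp|pp
P/II-1 ? I-1×I-2: PP|Pp|pp
P/II-2 un ·: PP|Pp
P/II-3 un I-1×I-2: PP|Pp
P/II-4 ? ·: PP|Pp|pp
P/III-1 ? II-2×II-1: PP|Pp|pp
P/III-2 un II-2×II-1: PP|Pp
P/III-3 ? II-3×II-4: PP|Pp|pp
⇒ P over [I-1,I-2,II-1,II-2,II-3,II-4,III-1,III-2,III-3]: 709 consistent

I-1 ∈ {Bb PP, Bb Pp, bb PP, bb Pp}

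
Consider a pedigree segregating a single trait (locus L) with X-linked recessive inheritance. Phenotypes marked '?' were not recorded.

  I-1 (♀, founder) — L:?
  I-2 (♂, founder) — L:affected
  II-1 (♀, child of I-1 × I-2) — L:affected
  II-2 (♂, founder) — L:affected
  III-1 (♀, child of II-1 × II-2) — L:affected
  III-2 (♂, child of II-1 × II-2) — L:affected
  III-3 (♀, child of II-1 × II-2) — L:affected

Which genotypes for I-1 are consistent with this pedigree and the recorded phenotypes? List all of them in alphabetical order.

I-1 ∈ {X^LX^l, X^lX^l}

L/I-1 ? ·: X^LX^l|X^lX^l
L/I-2 aff ·: X^lY
L/II-1 aff I-1×I-2: X^lX^l
L/II-2 aff ·: X^lY
L/III-1 aff II-1×II-2: X^lX^l
L/III-2 aff II-1×II-2: X^lY
L/III-3 aff II-1×II-2: X^lX^l
⇒ L over [I-1,I-2,II-1,II-2,III-1,III-2,III-3]: 2 consistent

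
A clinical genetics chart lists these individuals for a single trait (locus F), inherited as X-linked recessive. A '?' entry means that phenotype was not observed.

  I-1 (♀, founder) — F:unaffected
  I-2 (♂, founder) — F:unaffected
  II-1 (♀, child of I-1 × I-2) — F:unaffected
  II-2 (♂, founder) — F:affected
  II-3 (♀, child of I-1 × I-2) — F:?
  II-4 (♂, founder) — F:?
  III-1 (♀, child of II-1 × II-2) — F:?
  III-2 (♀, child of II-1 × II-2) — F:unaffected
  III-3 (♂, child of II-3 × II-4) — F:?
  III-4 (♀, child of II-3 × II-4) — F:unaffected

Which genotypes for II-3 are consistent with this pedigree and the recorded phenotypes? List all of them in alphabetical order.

F/I-1 un ·: X^FX^F|X^FX^f
F/I-2 un ·: X^FY
F/II-1 un I-1×I-2: X^FX^F|X^FX^f
F/II-2 aff ·: X^fY
F/II-3 ? I-1×I-2: X^FX^F|X^FX^f
F/II-4 ? ·: X^FY|X^fY
F/III-1 ? II-1×II-2: X^FX^f|X^fX^f
F/III-2 un II-1×II-2: X^FX^f
F/III-3 ? II-3×II-4: X^FY|X^fY
F/III-4 un II-3×II-4: X^FX^F|X^FX^f
⇒ F over [I-1,I-2,II-1,II-2,II-3,II-4,III-1,III-2,III-3,III-4]: 26 consistent

II-3 ∈ {X^FX^F, X^FX^f}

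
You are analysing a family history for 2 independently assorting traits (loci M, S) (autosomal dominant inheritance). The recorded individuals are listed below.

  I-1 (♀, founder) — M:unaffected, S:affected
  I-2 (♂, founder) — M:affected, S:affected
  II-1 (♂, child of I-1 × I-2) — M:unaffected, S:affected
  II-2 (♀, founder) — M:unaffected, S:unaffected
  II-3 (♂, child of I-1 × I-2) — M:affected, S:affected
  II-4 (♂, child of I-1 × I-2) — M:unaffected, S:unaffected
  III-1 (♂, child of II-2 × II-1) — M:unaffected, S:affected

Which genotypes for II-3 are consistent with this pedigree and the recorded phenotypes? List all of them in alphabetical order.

M/I-1 un ·: mm
M/I-2 aff ·: Mm
M/II-1 un I-1×I-2: mm
M/II-2 un ·: mm
M/II-3 aff I-1×I-2: Mm
M/II-4 un I-1×I-2: mm
M/III-1 un II-2×II-1: mm
⇒ M over [I-1,I-2,II-1,II-2,II-3,II-4,III-1]: 1 consistent
S/I-1 aff ·: Ss
S/I-2 aff ·: Ss
S/II-1 aff I-1×I-2: Ss|SS
S/II-2 un ·: ss
S/II-3 aff I-1×I-2: Ss|SS
S/II-4 un I-1×I-2: ss
S/III-1 aff II-2×II-1: Ss
⇒ S over [I-1,I-2,II-1,II-2,II-3,II-4,III-1]: 4 consistent

II-3 ∈ {Mm SS, Mm Ss}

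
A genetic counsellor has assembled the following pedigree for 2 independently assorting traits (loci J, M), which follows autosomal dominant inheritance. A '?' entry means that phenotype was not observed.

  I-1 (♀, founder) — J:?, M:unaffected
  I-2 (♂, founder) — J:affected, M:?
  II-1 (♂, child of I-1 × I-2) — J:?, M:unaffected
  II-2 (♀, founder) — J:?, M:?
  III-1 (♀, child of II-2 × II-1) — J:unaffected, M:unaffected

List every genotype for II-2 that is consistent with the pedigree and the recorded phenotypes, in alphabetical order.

II-2 ∈ {Jj Mm, Jj mm, jj Mm, jj mm}

J/I-1 ? ·: jj|Jj|JJ
J/I-2 aff ·: Jj|JJ
J/II-1 ? I-1×I-2: jj|Jj
J/II-2 ? ·: jj|Jj
J/III-1 un II-2×II-1: jj
⇒ J over [I-1,I-2,II-1,II-2,III-1]: 14 consistent
M/I-1 un ·: mm
M/I-2 ? ·: mm|Mm
M/II-1 un I-1×I-2: mm
M/II-2 ? ·: mm|Mm
M/III-1 un II-2×II-1: mm
⇒ M over [I-1,I-2,II-1,II-2,III-1]: 4 consistent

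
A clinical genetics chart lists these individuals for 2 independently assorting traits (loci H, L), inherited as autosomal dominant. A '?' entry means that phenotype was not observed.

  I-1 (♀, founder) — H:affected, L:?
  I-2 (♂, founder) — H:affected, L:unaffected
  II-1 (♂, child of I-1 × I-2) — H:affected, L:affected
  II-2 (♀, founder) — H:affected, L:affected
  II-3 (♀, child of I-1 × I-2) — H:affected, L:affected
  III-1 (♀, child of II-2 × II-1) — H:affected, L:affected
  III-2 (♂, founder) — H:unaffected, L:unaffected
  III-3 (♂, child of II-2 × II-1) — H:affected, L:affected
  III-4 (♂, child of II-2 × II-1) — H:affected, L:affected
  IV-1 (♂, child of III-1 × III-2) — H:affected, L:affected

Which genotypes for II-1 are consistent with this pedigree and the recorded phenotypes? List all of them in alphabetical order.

II-1 ∈ {HH Ll, Hh Ll}

H/I-1 aff ·: Hh|HH
H/I-2 aff ·: Hh|HH
H/II-1 aff I-1×I-2: Hh|HH
H/II-2 aff ·: Hh|HH
H/II-3 aff I-1×I-2: Hh|HH
H/III-1 aff II-2×II-1: Hh|HH
H/III-2 un ·: hh
H/III-3 aff II-2×II-1: Hh|HH
H/III-4 aff II-2×II-1: Hh|HH
H/IV-1 aff III-1×III-2: Hh
⇒ H over [I-1,I-2,II-1,II-2,II-3,III-1,III-2,III-3,III-4,IV-1]: 159 consistent
L/I-1 ? ·: Ll|LL
L/I-2 un ·: ll
L/II-1 aff I-1×I-2: Ll
L/II-2 aff ·: Ll|LL
L/II-3 aff I-1×I-2: Ll
L/III-1 aff II-2×II-1: Ll|LL
L/III-2 un ·: ll
L/III-3 aff II-2×II-1: Ll|LL
L/III-4 aff II-2×II-1: Ll|LL
L/IV-1 aff III-1×III-2: Ll
⇒ L over [I-1,I-2,II-1,II-2,II-3,III-1,III-2,III-3,III-4,IV-1]: 32 consistent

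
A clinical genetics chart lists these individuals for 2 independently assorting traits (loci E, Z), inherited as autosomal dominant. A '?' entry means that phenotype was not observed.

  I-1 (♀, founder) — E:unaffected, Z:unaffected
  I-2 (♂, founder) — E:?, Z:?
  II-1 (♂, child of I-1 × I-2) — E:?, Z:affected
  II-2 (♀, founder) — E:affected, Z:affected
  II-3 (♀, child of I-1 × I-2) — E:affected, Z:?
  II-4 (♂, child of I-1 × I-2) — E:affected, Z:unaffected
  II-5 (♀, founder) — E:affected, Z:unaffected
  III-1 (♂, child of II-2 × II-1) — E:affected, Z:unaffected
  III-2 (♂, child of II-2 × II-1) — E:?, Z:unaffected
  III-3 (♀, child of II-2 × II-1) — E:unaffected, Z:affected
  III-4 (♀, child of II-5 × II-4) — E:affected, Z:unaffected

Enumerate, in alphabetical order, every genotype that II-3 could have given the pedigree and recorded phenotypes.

II-3 ∈ {Ee Zz, Ee zz}

E/I-1 un ·: ee
E/I-2 ? ·: Ee|EE
E/II-1 ? I-1×I-2: ee|Ee
E/II-2 aff ·: Ee
E/II-3 aff I-1×I-2: Ee
E/II-4 aff I-1×I-2: Ee
E/II-5 aff ·: Ee|EE
E/III-1 aff II-2×II-1: Ee|EE
E/III-2 ? II-2×II-1: ee|Ee|EE
E/III-3 un II-2×II-1: ee
E/III-4 aff II-5×II-4: Ee|EE
⇒ E over [I-1,I-2,II-1,II-2,II-3,II-4,II-5,III-1,III-2,III-3,III-4]: 56 consistent
Z/I-1 un ·: zz
Z/I-2 ? ·: Zz
Z/II-1 aff I-1×I-2: Zz
Z/II-2 aff ·: Zz
Z/II-3 ? I-1×I-2: zz|Zz
Z/II-4 un I-1×I-2: zz
Z/II-5 un ·: zz
Z/III-1 un II-2×II-1: zz
Z/III-2 un II-2×II-1: zz
Z/III-3 aff II-2×II-1: Zz|ZZ
Z/III-4 un II-5×II-4: zz
⇒ Z over [I-1,I-2,II-1,II-2,II-3,II-4,II-5,III-1,III-2,III-3,III-4]: 4 consistent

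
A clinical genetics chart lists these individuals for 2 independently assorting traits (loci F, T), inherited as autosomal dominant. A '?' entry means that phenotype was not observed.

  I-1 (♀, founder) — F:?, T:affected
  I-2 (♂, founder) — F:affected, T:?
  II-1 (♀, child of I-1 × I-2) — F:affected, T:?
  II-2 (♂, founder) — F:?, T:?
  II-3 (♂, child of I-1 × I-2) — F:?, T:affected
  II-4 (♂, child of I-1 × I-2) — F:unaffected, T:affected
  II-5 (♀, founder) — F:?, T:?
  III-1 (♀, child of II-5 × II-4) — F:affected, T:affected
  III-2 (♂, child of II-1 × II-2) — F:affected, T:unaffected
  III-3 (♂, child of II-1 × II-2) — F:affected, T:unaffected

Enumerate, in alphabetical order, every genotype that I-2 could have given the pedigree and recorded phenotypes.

F/I-1 ? ·: ff|Ff
F/I-2 aff ·: Ff
F/II-1 aff I-1×I-2: Ff|FF
F/II-2 ? ·: ff|Ff|FF
F/II-3 ? I-1×I-2: ff|Ff|FF
F/II-4 un I-1×I-2: ff
F/II-5 ? ·: Ff|FF
F/III-1 aff II-5×II-4: Ff
F/III-2 aff II-1×II-2: Ff|FF
F/III-3 aff II-1×II-2: Ff|FF
⇒ F over [I-1,I-2,II-1,II-2,II-3,II-4,II-5,III-1,III-2,III-3]: 126 consistent
T/I-1 aff ·: Tt|TT
T/I-2 ? ·: tt|Tt|TT
T/II-1 ? I-1×I-2: tt|Tt
T/II-2 ? ·: tt|Tt
T/II-3 aff I-1×I-2: Tt|TT
T/II-4 aff I-1×I-2: Tt|TT
T/II-5 ? ·: tt|Tt|TT
T/III-1 aff II-5×II-4: Tt|TT
T/III-2 un II-1×II-2: tt
T/III-3 un II-1×II-2: tt
⇒ T over [I-1,I-2,II-1,II-2,II-3,II-4,II-5,III-1,III-2,III-3]: 174 consistent

I-2 ∈ {Ff TT, Ff Tt, Ff tt}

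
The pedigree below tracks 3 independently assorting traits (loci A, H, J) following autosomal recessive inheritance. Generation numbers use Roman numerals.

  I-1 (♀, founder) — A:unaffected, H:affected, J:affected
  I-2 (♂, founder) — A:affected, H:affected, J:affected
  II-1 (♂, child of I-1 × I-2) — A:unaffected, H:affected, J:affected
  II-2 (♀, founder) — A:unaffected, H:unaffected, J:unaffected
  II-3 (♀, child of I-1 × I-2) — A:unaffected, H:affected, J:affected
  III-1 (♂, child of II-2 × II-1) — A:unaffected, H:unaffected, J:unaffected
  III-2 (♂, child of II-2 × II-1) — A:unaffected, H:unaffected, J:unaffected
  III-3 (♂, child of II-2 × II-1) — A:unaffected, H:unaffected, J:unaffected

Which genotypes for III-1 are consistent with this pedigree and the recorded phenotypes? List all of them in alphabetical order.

A/I-1 un ·: AA|Aa
A/I-2 aff ·: aa
A/II-1 un I-1×I-2: Aa
A/II-2 un ·: AA|Aa
A/II-3 un I-1×I-2: Aa
A/III-1 un II-2×II-1: AA|Aa
A/III-2 un II-2×II-1: AA|Aa
A/III-3 un II-2×II-1: AA|Aa
⇒ A over [I-1,I-2,II-1,II-2,II-3,III-1,III-2,III-3]: 32 consistent
H/I-1 aff ·: hh
H/I-2 aff ·: hh
H/II-1 aff I-1×I-2: hh
H/II-2 un ·: HH|Hh
H/II-3 aff I-1×I-2: hh
H/III-1 un II-2×II-1: Hh
H/III-2 un II-2×II-1: Hh
H/III-3 un II-2×II-1: Hh
⇒ H over [I-1,I-2,II-1,II-2,II-3,III-1,III-2,III-3]: 2 consistent
J/I-1 aff ·: jj
J/I-2 aff ·: jj
J/II-1 aff I-1×I-2: jj
J/II-2 un ·: JJ|Jj
J/II-3 aff I-1×I-2: jj
J/III-1 un II-2×II-1: Jj
J/III-2 un II-2×II-1: Jj
J/III-3 un II-2×II-1: Jj
⇒ J over [I-1,I-2,II-1,II-2,II-3,III-1,III-2,III-3]: 2 consistent

III-1 ∈ {AA Hh Jj, Aa Hh Jj}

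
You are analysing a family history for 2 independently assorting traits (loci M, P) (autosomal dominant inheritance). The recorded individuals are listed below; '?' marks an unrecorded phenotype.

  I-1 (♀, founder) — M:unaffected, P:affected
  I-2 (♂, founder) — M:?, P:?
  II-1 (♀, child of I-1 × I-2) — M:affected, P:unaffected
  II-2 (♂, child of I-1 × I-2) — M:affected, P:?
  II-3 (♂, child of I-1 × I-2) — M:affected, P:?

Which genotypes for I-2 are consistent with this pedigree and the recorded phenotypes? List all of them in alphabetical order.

M/I-1 un ·: mm
M/I-2 ? ·: Mm|MM
M/II-1 aff I-1×I-2: Mm
M/II-2 aff I-1×I-2: Mm
M/II-3 aff I-1×I-2: Mm
⇒ M over [I-1,I-2,II-1,II-2,II-3]: 2 consistent
P/I-1 aff ·: Pp
P/I-2 ? ·: pp|Pp
P/II-1 un I-1×I-2: pp
P/II-2 ? I-1×I-2: pp|Pp|PP
P/II-3 ? I-1×I-2: pp|Pp|PP
⇒ P over [I-1,I-2,II-1,II-2,II-3]: 13 consistent

I-2 ∈ {MM Pp, MM pp, Mm Pp, Mm pp}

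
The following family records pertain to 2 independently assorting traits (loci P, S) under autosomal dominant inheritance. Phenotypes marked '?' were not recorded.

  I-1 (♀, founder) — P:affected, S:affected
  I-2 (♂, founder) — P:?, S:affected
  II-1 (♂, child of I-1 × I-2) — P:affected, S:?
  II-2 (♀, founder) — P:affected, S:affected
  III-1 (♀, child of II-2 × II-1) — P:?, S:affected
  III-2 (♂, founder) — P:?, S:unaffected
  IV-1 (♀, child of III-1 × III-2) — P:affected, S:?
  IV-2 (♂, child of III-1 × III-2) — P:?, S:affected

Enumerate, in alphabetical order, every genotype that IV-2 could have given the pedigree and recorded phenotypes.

P/I-1 aff ·: Pp|PP
P/I-2 ? ·: pp|Pp|PP
P/II-1 aff I-1×I-2: Pp|PP
P/II-2 aff ·: Pp|PP
P/III-1 ? II-2×II-1: pp|Pp|PP
P/III-2 ? ·: pp|Pp|PP
P/IV-1 aff III-1×III-2: Pp|PP
P/IV-2 ? III-1×III-2: pp|Pp|PP
⇒ P over [I-1,I-2,II-1,II-2,III-1,III-2,IV-1,IV-2]: 291 consistent
S/I-1 aff ·: Ss|SS
S/I-2 aff ·: Ss|SS
S/II-1 ? I-1×I-2: ss|Ss|SS
S/II-2 aff ·: Ss|SS
S/III-1 aff II-2×II-1: Ss|SS
S/III-2 un ·: ss
S/IV-1 ? III-1×III-2: ss|Ss
S/IV-2 aff III-1×III-2: Ss
⇒ S over [I-1,I-2,II-1,II-2,III-1,III-2,IV-1,IV-2]: 38 consistent

IV-2 ∈ {PP Ss, Pp Ss, pp Ss}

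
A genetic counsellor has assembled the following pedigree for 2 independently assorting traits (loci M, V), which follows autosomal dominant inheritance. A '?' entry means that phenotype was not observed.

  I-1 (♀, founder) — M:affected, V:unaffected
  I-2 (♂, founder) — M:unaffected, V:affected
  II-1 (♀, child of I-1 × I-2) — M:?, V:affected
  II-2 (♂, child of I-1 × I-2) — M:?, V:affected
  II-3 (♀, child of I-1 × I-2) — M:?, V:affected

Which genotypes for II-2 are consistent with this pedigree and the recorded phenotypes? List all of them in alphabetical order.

II-2 ∈ {Mm Vv, mm Vv}

M/I-1 aff ·: Mm|MM
M/I-2 un ·: mm
M/II-1 ? I-1×I-2: mm|Mm
M/II-2 ? I-1×I-2: mm|Mm
M/II-3 ? I-1×I-2: mm|Mm
⇒ M over [I-1,I-2,II-1,II-2,II-3]: 9 consistent
V/I-1 un ·: vv
V/I-2 aff ·: Vv|VV
V/II-1 aff I-1×I-2: Vv
V/II-2 aff I-1×I-2: Vv
V/II-3 aff I-1×I-2: Vv
⇒ V over [I-1,I-2,II-1,II-2,II-3]: 2 consistent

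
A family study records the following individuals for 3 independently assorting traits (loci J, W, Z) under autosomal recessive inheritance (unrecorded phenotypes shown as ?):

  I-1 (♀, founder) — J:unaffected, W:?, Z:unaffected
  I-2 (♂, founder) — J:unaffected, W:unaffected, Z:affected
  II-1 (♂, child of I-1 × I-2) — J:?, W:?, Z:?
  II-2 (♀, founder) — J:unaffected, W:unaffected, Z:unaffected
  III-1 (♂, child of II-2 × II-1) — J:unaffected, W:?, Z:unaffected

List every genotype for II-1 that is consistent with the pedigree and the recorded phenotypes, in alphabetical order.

J/I-1 un ·: JJ|Jj
J/I-2 un ·: JJ|Jj
J/II-1 ? I-1×I-2: JJ|Jj|jj
J/II-2 un ·: JJ|Jj
J/III-1 un II-2×II-1: JJ|Jj
⇒ J over [I-1,I-2,II-1,II-2,III-1]: 26 consistent
W/I-1 ? ·: WW|Ww|ww
W/I-2 un ·: WW|Ww
W/II-1 ? I-1×I-2: WW|Ww|ww
W/II-2 un ·: WW|Ww
W/III-1 ? II-2×II-1: WW|Ww|ww
⇒ W over [I-1,I-2,II-1,II-2,III-1]: 43 consistent
Z/I-1 un ·: ZZ|Zz
Z/I-2 aff ·: zz
Z/II-1 ? I-1×I-2: Zz|zz
Z/II-2 un ·: ZZ|Zz
Z/III-1 un II-2×II-1: ZZ|Zz
⇒ Z over [I-1,I-2,II-1,II-2,III-1]: 10 consistent

II-1 ∈ {JJ WW Zz, JJ WW zz, JJ Ww Zz, JJ Ww zz, JJ ww Zz, JJ ww zz, Jj WW Zz, Jj WW zz, Jj Ww Zz, Jj Ww zz, Jj ww Zz, Jj ww zz, jj WW Zz, jj WW zz, jj Ww Zz, jj Ww zz, jj ww Zz, jj ww zz}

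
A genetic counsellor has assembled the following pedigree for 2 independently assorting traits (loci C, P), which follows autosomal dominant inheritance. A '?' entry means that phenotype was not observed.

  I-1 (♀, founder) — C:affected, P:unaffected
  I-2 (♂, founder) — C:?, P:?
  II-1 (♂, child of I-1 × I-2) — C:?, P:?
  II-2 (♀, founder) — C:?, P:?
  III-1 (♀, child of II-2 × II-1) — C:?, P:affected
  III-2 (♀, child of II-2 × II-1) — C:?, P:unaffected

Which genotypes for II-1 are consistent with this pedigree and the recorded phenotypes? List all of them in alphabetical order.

C/I-1 aff ·: Cc|CC
C/I-2 ? ·: cc|Cc|CC
C/II-1 ? I-1×I-2: cc|Cc|CC
C/II-2 ? ·: cc|Cc|CC
C/III-1 ? II-2×II-1: cc|Cc|CC
C/III-2 ? II-2×II-1: cc|Cc|CC
⇒ C over [I-1,I-2,II-1,II-2,III-1,III-2]: 121 consistent
P/I-1 un ·: pp
P/I-2 ? ·: pp|Pp|PP
P/II-1 ? I-1×I-2: pp|Pp
P/II-2 ? ·: pp|Pp
P/III-1 aff II-2×II-1: Pp|PP
P/III-2 un II-2×II-1: pp
⇒ P over [I-1,I-2,II-1,II-2,III-1,III-2]: 8 consistent

II-1 ∈ {CC Pp, CC pp, Cc Pp, Cc pp, cc Pp, cc pp}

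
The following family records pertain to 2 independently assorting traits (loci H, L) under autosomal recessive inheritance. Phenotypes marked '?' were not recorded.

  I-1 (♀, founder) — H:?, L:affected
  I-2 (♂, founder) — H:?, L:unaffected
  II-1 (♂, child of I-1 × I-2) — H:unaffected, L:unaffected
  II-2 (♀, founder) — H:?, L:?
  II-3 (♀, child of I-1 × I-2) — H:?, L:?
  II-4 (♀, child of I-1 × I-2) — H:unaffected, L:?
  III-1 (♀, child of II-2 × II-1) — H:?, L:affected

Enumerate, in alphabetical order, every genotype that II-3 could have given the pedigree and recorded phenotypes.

H/I-1 ? ·: HH|Hh|hh
H/I-2 ? ·: HH|Hh|hh
H/II-1 un I-1×I-2: HH|Hh
H/II-2 ? ·: HH|Hh|hh
H/II-3 ? I-1×I-2: HH|Hh|hh
H/II-4 un I-1×I-2: HH|Hh
H/III-1 ? II-2×II-1: HH|Hh|hh
⇒ H over [I-1,I-2,II-1,II-2,II-3,II-4,III-1]: 200 consistent
L/I-1 aff ·: ll
L/I-2 un ·: LL|Ll
L/II-1 un I-1×I-2: Ll
L/II-2 ? ·: Ll|ll
L/II-3 ? I-1×I-2: Ll|ll
L/II-4 ? I-1×I-2: Ll|ll
L/III-1 aff II-2×II-1: ll
⇒ L over [I-1,I-2,II-1,II-2,II-3,II-4,III-1]: 10 consistent

II-3 ∈ {HH Ll, HH ll, Hh Ll, Hh ll, hh Ll, hh ll}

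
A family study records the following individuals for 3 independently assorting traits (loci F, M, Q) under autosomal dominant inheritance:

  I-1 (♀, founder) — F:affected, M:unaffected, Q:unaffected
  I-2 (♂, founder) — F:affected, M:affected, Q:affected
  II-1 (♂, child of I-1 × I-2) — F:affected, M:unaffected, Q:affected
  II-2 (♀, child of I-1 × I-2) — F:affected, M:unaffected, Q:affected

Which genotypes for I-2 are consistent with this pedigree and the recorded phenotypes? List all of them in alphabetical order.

I-2 ∈ {FF Mm QQ, FF Mm Qq, Ff Mm QQ, Ff Mm Qq}

F/I-1 aff ·: Ff|FF
F/I-2 aff ·: Ff|FF
F/II-1 aff I-1×I-2: Ff|FF
F/II-2 aff I-1×I-2: Ff|FF
⇒ F over [I-1,I-2,II-1,II-2]: 13 consistent
M/I-1 un ·: mm
M/I-2 aff ·: Mm
M/II-1 un I-1×I-2: mm
M/II-2 un I-1×I-2: mm
⇒ M over [I-1,I-2,II-1,II-2]: 1 consistent
Q/I-1 un ·: qq
Q/I-2 aff ·: Qq|QQ
Q/II-1 aff I-1×I-2: Qq
Q/II-2 aff I-1×I-2: Qq
⇒ Q over [I-1,I-2,II-1,II-2]: 2 consistent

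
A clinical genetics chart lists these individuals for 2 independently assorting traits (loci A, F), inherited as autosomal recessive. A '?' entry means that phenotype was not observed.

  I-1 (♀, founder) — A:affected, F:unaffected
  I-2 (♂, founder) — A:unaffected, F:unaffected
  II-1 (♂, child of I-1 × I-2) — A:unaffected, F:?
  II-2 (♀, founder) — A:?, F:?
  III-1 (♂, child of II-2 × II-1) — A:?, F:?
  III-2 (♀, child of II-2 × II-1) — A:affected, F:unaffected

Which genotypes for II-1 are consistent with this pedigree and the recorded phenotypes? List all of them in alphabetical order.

A/I-1 aff ·: aa
A/I-2 un ·: AA|Aa
A/II-1 un I-1×I-2: Aa
A/II-2 ? ·: Aa|aa
A/III-1 ? II-2×II-1: AA|Aa|aa
A/III-2 aff II-2×II-1: aa
⇒ A over [I-1,I-2,II-1,II-2,III-1,III-2]: 10 consistent
F/I-1 un ·: FF|Ff
F/I-2 un ·: FF|Ff
F/II-1 ? I-1×I-2: FF|Ff|ff
F/II-2 ? ·: FF|Ff|ff
F/III-1 ? II-2×II-1: FF|Ff|ff
F/III-2 un II-2×II-1: FF|Ff
⇒ F over [I-1,I-2,II-1,II-2,III-1,III-2]: 63 consistent

II-1 ∈ {Aa FF, Aa Ff, Aa ff}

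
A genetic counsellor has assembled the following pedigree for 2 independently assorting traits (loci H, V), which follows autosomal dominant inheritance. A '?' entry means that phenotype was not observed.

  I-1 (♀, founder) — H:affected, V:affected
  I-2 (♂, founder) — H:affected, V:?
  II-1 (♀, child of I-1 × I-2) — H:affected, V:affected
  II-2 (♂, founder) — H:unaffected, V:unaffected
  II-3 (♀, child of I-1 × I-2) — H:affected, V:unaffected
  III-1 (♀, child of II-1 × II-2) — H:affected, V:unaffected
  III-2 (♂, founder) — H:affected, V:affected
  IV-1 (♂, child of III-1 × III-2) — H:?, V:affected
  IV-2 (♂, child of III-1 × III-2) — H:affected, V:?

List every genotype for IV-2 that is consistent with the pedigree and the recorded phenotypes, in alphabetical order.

H/I-1 aff ·: Hh|HH
H/I-2 aff ·: Hh|HH
H/II-1 aff I-1×I-2: Hh|HH
H/II-2 un ·: hh
H/II-3 aff I-1×I-2: Hh|HH
H/III-1 aff II-1×II-2: Hh
H/III-2 aff ·: Hh|HH
H/IV-1 ? III-1×III-2: hh|Hh|HH
H/IV-2 aff III-1×III-2: Hh|HH
⇒ H over [I-1,I-2,II-1,II-2,II-3,III-1,III-2,IV-1,IV-2]: 130 consistent
V/I-1 aff ·: Vv
V/I-2 ? ·: vv|Vv
V/II-1 aff I-1×I-2: Vv
V/II-2 un ·: vv
V/II-3 un I-1×I-2: vv
V/III-1 un II-1×II-2: vv
V/III-2 aff ·: Vv|VV
V/IV-1 aff III-1×III-2: Vv
V/IV-2 ? III-1×III-2: vv|Vv
⇒ V over [I-1,I-2,II-1,II-2,II-3,III-1,III-2,IV-1,IV-2]: 6 consistent

IV-2 ∈ {HH Vv, HH vv, Hh Vv, Hh vv}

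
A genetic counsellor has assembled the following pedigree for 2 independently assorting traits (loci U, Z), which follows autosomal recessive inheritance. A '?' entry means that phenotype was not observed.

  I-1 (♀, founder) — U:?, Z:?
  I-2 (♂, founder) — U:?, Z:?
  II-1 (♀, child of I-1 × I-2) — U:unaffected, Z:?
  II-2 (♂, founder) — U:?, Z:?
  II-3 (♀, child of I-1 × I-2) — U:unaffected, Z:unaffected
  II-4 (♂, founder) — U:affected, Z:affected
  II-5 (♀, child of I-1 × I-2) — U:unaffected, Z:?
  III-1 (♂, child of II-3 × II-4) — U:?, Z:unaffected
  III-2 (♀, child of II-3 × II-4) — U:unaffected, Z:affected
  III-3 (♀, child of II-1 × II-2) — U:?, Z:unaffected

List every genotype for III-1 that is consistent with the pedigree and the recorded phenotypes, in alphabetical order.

III-1 ∈ {Uu Zz, uu Zz}

U/I-1 ? ·: UU|Uu|uu
U/I-2 ? ·: UU|Uu|uu
U/II-1 un I-1×I-2: UU|Uu
U/II-2 ? ·: UU|Uu|uu
U/II-3 un I-1×I-2: UU|Uu
U/II-4 aff ·: uu
U/II-5 un I-1×I-2: UU|Uu
U/III-1 ? II-3×II-4: Uu|uu
U/III-2 un II-3×II-4: Uu
U/III-3 ? II-1×II-2: UU|Uu|uu
⇒ U over [I-1,I-2,II-1,II-2,II-3,II-4,II-5,III-1,III-2,III-3]: 258 consistent
Z/I-1 ? ·: ZZ|Zz|zz
Z/I-2 ? ·: ZZ|Zz|zz
Z/II-1 ? I-1×I-2: ZZ|Zz|zz
Z/II-2 ? ·: ZZ|Zz|zz
Z/II-3 un I-1×I-2: Zz
Z/II-4 aff ·: zz
Z/II-5 ? I-1×I-2: ZZ|Zz|zz
Z/III-1 un II-3×II-4: Zz
Z/III-2 aff II-3×II-4: zz
Z/III-3 un II-1×II-2: ZZ|Zz
⇒ Z over [I-1,I-2,II-1,II-2,II-3,II-4,II-5,III-1,III-2,III-3]: 107 consistent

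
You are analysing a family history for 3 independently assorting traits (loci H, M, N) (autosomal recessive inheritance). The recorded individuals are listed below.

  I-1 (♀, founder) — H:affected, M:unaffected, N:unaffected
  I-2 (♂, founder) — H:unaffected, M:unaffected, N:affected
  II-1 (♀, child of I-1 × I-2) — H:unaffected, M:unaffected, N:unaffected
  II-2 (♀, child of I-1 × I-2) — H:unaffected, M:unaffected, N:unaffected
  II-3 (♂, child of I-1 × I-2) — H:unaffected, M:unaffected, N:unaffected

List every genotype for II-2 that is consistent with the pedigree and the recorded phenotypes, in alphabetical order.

II-2 ∈ {Hh MM Nn, Hh Mm Nn}

H/I-1 aff ·: hh
H/I-2 un ·: HH|Hh
H/II-1 un I-1×I-2: Hh
H/II-2 un I-1×I-2: Hh
H/II-3 un I-1×I-2: Hh
⇒ H over [I-1,I-2,II-1,II-2,II-3]: 2 consistent
M/I-1 un ·: MM|Mm
M/I-2 un ·: MM|Mm
M/II-1 un I-1×I-2: MM|Mm
M/II-2 un I-1×I-2: MM|Mm
M/II-3 un I-1×I-2: MM|Mm
⇒ M over [I-1,I-2,II-1,II-2,II-3]: 25 consistent
N/I-1 un ·: NN|Nn
N/I-2 aff ·: nn
N/II-1 un I-1×I-2: Nn
N/II-2 un I-1×I-2: Nn
N/II-3 un I-1×I-2: Nn
⇒ N over [I-1,I-2,II-1,II-2,II-3]: 2 consistent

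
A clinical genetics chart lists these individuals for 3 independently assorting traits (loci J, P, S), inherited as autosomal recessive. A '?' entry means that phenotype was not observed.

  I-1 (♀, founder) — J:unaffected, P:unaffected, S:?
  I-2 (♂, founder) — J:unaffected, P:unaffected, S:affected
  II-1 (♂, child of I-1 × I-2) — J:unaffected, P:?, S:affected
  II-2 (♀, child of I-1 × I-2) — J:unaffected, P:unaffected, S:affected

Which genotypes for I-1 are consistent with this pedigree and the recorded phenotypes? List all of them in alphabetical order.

I-1 ∈ {JJ PP Ss, JJ PP ss, JJ Pp Ss, JJ Pp ss, Jj PP Ss, Jj PP ss, Jj Pp Ss, Jj Pp ss}

J/I-1 un ·: JJ|Jj
J/I-2 un ·: JJ|Jj
J/II-1 un I-1×I-2: JJ|Jj
J/II-2 un I-1×I-2: JJ|Jj
⇒ J over [I-1,I-2,II-1,II-2]: 13 consistent
P/I-1 un ·: PP|Pp
P/I-2 un ·: PP|Pp
P/II-1 ? I-1×I-2: PP|Pp|pp
P/II-2 un I-1×I-2: PP|Pp
⇒ P over [I-1,I-2,II-1,II-2]: 15 consistent
S/I-1 ? ·: Ss|ss
S/I-2 aff ·: ss
S/II-1 aff I-1×I-2: ss
S/II-2 aff I-1×I-2: ss
⇒ S over [I-1,I-2,II-1,II-2]: 2 consistent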